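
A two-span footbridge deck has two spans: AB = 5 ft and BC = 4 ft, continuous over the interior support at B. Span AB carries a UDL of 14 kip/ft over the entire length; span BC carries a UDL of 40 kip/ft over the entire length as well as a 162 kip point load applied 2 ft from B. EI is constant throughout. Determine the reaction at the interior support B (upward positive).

R_B = 247.2 kip

Release continuity at B by inserting a hinge; the redundant is the internal moment M_B. The primary structure is two simply-supported spans AB and BC.
Discontinuity in slope at B on the released structure — sum the simple-span end rotations:
  span AB: UDL 14: wL³/(24EI) = 72.92/EI
  span BC: UDL 40: wL³/(24EI) = 106.7/EI
  span BC: point load 162 at a = 2: Pab(L + b)/(6LEI) = 162/EI
  relative rotation θ_0 = (72.92 + 268.7)/EI = 341.6/EI
A unit hogging moment at B produces rotation L₁/(3EI) + L₂/(3EI) = 3/EI.
Compatibility: M_B·(L₁+L₂)/(3EI) = θ_0, giving M_B = 113.9 kip·ft (hogging).
Span AB, ΣM about A with M_B applied at B: R_B^{AB}·5 = 175 + 113.9, so R_B^{AB} = 57.77 kip and R_A = 70 − 57.77 = 12.23 kip.
Span BC, ΣM about C: R_B^{BC}·4 = 644 + 113.9, so R_B^{BC} = 189.5 kip and R_C = 322 − 189.5 = 132.5 kip.
R_B = 57.77 + 189.5 = 247.2 kip.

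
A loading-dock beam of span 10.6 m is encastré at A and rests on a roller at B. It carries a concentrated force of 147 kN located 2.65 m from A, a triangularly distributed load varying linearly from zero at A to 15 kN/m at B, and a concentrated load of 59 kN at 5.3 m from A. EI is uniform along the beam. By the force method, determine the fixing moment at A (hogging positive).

M_A = 471.2 kN·m

Remove the prop at B; the released (primary) structure is a cantilever built in at A.
Primary-structure tip deflection at B by superposition:
  point load 147 at a = 2.65: Pa²(3L − a)/(6EI) = 5015/EI
  triangular load, peak 15 at the free end: 11w₀L⁴/(120EI) = 17359/EI
  point load 59 at a = 5.3: Pa²(3L − a)/(6EI) = 7320/EI
  δ_0 = 29694/EI
Flexibility coefficient — unit upward force at B: δ_{BB} = L³/(3EI) = 397/EI.
Compatibility at B: δ_0 − R_B·δ_{BB} = 0, so R_B = 29694/397 = 74.8 kN.
Moment equilibrium about A: M_A = Σ(load moments about A) − R_B·L = 1264 − 74.8×10.6 = 471.2 kN·m.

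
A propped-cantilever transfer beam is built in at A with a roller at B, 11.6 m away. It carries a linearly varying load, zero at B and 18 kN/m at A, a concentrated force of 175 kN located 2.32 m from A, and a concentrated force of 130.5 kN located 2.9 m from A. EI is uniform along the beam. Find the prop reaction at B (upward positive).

Choose R_B as the redundant. The primary structure is the cantilever fixed at A.
Downward deflection at the released point B due to the loads:
  triangular load, peak 18 at the fixed end: w₀L⁴/(30EI) = 10864/EI
  point load 175 at a = 2.32: Pa²(3L − a)/(6EI) = 5099/EI
  point load 130.5 at a = 2.9: Pa²(3L − a)/(6EI) = 5835/EI
  δ_0 = 21798/EI
Flexibility coefficient — unit upward force at B: δ_{BB} = L³/(3EI) = 520.3/EI.
Compatibility at B: δ_0 − R_B·δ_{BB} = 0, so R_B = 21798/520.3 = 41.89 kN.

R_B = 41.89 kN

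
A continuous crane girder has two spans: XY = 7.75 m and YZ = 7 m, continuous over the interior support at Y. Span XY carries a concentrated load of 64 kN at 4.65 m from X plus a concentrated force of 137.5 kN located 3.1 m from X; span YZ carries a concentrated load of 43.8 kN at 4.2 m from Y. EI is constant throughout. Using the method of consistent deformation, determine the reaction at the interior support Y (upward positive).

R_Y = 156.7 kN

Release continuity at Y by inserting a hinge; the redundant is the internal moment M_Y. The primary structure is two simply-supported spans XY and YZ.
End slopes at the hinge Y, treating each span as simply supported:
  span XY: point load 64 at a = 4.65: Pab(L + a)/(6LEI) = 246/EI
  span XY: point load 137.5 at a = 3.1: Pab(L + a)/(6LEI) = 462.5/EI
  span YZ: point load 43.8 at a = 4.2: Pab(L + b)/(6LEI) = 120.2/EI
  relative rotation θ_0 = (708.5 + 120.2)/EI = 828.7/EI
A unit hogging moment at Y produces rotation L₁/(3EI) + L₂/(3EI) = 4.917/EI.
Compatibility: M_Y·(L₁+L₂)/(3EI) = θ_0, giving M_Y = 168.5 kN·m (hogging).
Span XY, ΣM about X with M_Y applied at Y: R_Y^{XY}·7.75 = 723.9 + 168.5, so R_Y^{XY} = 115.1 kN and R_X = 201.5 − 115.1 = 86.35 kN.
Span YZ, ΣM about Z: R_Y^{YZ}·7 = 122.6 + 168.5, so R_Y^{YZ} = 41.6 kN and R_Z = 43.8 − 41.6 = 2.202 kN.
R_Y = 115.1 + 41.6 = 156.7 kN.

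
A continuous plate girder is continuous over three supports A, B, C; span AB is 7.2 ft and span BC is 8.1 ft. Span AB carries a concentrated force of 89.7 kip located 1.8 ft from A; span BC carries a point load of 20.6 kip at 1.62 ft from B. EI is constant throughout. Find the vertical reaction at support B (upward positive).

R_B = 51.59 kip

Take M_B as the redundant. Released structure: two simple spans AB and BC with a hinge at B.
End slopes at the hinge B, treating each span as simply supported:
  span AB: point load 89.7 at a = 1.8: Pab(L + a)/(6LEI) = 181.6/EI
  span BC: point load 20.6 at a = 1.62: Pab(L + b)/(6LEI) = 64.88/EI
  relative rotation θ_0 = (181.6 + 64.88)/EI = 246.5/EI
A unit hogging moment at B produces rotation L₁/(3EI) + L₂/(3EI) = 5.1/EI.
Compatibility: M_B·(L₁+L₂)/(3EI) = θ_0, giving M_B = 48.34 kip·ft (hogging).
Span AB, ΣM about A with M_B applied at B: R_B^{AB}·7.2 = 161.5 + 48.34, so R_B^{AB} = 29.14 kip and R_A = 89.7 − 29.14 = 60.56 kip.
Span BC, ΣM about C: R_B^{BC}·8.1 = 133.5 + 48.34, so R_B^{BC} = 22.45 kip and R_C = 20.6 − 22.45 = -1.848 kip.
R_B = 29.14 + 22.45 = 51.59 kip.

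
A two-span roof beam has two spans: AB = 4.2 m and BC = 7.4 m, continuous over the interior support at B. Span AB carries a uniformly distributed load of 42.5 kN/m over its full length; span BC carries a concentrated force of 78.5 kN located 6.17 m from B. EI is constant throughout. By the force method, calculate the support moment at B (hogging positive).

Take M_B as the redundant. Released structure: two simple spans AB and BC with a hinge at B.
Discontinuity in slope at B on the released structure — sum the simple-span end rotations:
  span AB: UDL 42.5: wL³/(24EI) = 131.2/EI
  span BC: point load 78.5 at a = 6.17: Pab(L + b)/(6LEI) = 115.8/EI
  relative rotation θ_0 = (131.2 + 115.8)/EI = 247/EI
A unit hogging moment at B produces rotation L₁/(3EI) + L₂/(3EI) = 3.867/EI.
Slope continuity at B: θ_0 = M_B·3.867/EI, so M_B = 247/3.867 = 63.88 kN·m (hogging).

M_B = 63.88 kN·m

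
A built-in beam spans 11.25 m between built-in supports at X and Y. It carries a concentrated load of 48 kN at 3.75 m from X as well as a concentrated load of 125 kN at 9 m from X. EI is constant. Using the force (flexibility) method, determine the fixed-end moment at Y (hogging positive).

Take the two fixed-end moments M_X, M_Y as redundants; the released structure is the simple span XY.
On the primary (simply-supported) span, the end slopes from the loading are:
  at X: point load 48 at a = 3.75: Pab(L + b)/(6LEI) = 375/EI
  at Y: point load 48 at a = 3.75: Pab(L + a)/(6LEI) = 300/EI
  at X: point load 125 at a = 9: Pab(L + b)/(6LEI) = 506.2/EI
  at Y: point load 125 at a = 9: Pab(L + a)/(6LEI) = 759.4/EI
  θ_X0 = 881.2/EI,  θ_Y0 = 1059/EI
Flexibility coefficients: a unit moment at one end gives L/(3EI) there and L/(6EI) at the far end, so f₁₁ = f₂₂ = 3.75/EI and f₁₂ = f₂₁ = 1.875/EI.
Compatibility — zero rotation at each built-in end:
  3.75 M_X + 1.875 M_Y = 881.2
  1.875 M_X + 3.75 M_Y = 1059
Solving the pair gives M_X = 125 kN·m and M_Y = 220 kN·m (hogging).

M_Y = 220 kN·m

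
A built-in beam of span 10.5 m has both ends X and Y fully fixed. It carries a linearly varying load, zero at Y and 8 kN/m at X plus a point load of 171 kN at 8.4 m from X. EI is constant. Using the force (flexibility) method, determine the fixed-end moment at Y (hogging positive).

Take the two fixed-end moments M_X, M_Y as redundants; the released structure is the simple span XY.
Simple-span end rotations at X and Y under the given loads:
  at X: triangular load, peak 8: w₀L³/(45EI) = 205.8/EI
  at Y: triangular load, peak 8: 7w₀L³/(360EI) = 180.1/EI
  at X: point load 171 at a = 8.4: Pab(L + b)/(6LEI) = 603.3/EI
  at Y: point load 171 at a = 8.4: Pab(L + a)/(6LEI) = 904.9/EI
  θ_X0 = 809.1/EI,  θ_Y0 = 1085/EI
Flexibility coefficients: a unit moment at one end gives L/(3EI) there and L/(6EI) at the far end, so f₁₁ = f₂₂ = 3.5/EI and f₁₂ = f₂₁ = 1.75/EI.
Compatibility — zero rotation at each built-in end:
  3.5 M_X + 1.75 M_Y = 809.1
  1.75 M_X + 3.5 M_Y = 1085
Solving the pair gives M_X = 101.6 kN·m and M_Y = 259.2 kN·m (hogging).

M_Y = 259.2 kN·m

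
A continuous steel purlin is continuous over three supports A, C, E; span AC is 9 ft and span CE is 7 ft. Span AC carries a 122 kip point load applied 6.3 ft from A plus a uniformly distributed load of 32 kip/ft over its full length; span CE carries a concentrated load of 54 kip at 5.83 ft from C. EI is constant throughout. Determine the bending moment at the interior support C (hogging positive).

M_C = 305.9 kip·ft

Release continuity at C by inserting a hinge; the redundant is the internal moment M_C. The primary structure is two simply-supported spans AC and CE.
Discontinuity in slope at C on the released structure — sum the simple-span end rotations:
  span AC: point load 122 at a = 6.3: Pab(L + a)/(6LEI) = 588/EI
  span AC: UDL 32: wL³/(24EI) = 972/EI
  span CE: point load 54 at a = 5.83: Pab(L + b)/(6LEI) = 71.65/EI
  relative rotation θ_0 = (1560 + 71.65)/EI = 1632/EI
A unit hogging moment at C produces rotation L₁/(3EI) + L₂/(3EI) = 5.333/EI.
Slope continuity at C: θ_0 = M_C·5.333/EI, so M_C = 1632/5.333 = 305.9 kip·ft (hogging).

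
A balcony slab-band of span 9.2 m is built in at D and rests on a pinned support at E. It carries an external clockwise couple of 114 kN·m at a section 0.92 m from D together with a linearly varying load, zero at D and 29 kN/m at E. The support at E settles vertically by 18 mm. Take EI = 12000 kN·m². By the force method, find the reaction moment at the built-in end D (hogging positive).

Remove the prop at E; the released (primary) structure is a cantilever built in at D.
Free-end deflection of the primary structure under the applied loading (downward +):
  clockwise couple 114 at a = 0.92: M₀a(2L − a)/(2EI) = 916.7/EI
  triangular load, peak 29 at the free end: 11w₀L⁴/(120EI) = 19044/EI
  δ_0 = 19961/EI
Tip deflection under a unit load at E: L³/(3EI) = 259.6/EI.
With EI = 12000 kN·m²: δ_0 = 1.6634 m and δ_{EE} = 0.02163 m/kN.
Compatibility — the beam at E must follow the support down by 0.018 m: δ_0 − R_E·δ_{EE} = 0.018, so R_E = (1.6634 − 0.018)/0.02163 = 76.07 kN.
Moment equilibrium about D: M_D = Σ(load moments about D) − R_E·L = 932.2 − 76.07×9.2 = 232.3 kN·m.

M_D = 232.3 kN·m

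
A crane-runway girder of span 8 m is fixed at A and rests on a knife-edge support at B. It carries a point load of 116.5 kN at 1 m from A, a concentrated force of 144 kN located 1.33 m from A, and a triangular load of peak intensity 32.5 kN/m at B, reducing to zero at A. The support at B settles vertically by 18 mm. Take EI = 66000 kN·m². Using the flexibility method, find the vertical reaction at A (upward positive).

Take the reaction at B as the redundant and release it; the primary structure is a cantilever fixed at A.
Free-end deflection of the primary structure under the applied loading (downward +):
  point load 116.5 at a = 1: Pa²(3L − a)/(6EI) = 446.6/EI
  point load 144 at a = 1.33: Pa²(3L − a)/(6EI) = 962.4/EI
  triangular load, peak 32.5 at the free end: 11w₀L⁴/(120EI) = 12203/EI
  δ_0 = 13612/EI
Tip deflection under a unit load at B: L³/(3EI) = 170.7/EI.
With EI = 66000 kN·m²: δ_0 = 0.20624 m and δ_{BB} = 0.002586 m/kN.
Compatibility — the beam at B must follow the support down by 0.018 m: δ_0 − R_B·δ_{BB} = 0.018, so R_B = (0.20624 − 0.018)/0.002586 = 72.79 kN.
Vertical equilibrium: R_A = ΣP − R_B = 390.5 − 72.79 = 317.7 kN.

R_A = 317.7 kN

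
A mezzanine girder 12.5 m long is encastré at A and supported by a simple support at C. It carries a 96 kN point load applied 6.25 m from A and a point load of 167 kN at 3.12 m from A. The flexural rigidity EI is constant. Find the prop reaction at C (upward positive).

R_C = 44.31 kN

Choose R_C as the redundant. The primary structure is the cantilever fixed at A.
Free-end deflection of the primary structure under the applied loading (downward +):
  point load 96 at a = 6.25: Pa²(3L − a)/(6EI) = 19531/EI
  point load 167 at a = 3.12: Pa²(3L − a)/(6EI) = 9315/EI
  δ_0 = 28846/EI
Flexibility coefficient — unit upward force at C: δ_{CC} = L³/(3EI) = 651/EI.
Compatibility at C: δ_0 − R_C·δ_{CC} = 0, so R_C = 28846/651 = 44.31 kN.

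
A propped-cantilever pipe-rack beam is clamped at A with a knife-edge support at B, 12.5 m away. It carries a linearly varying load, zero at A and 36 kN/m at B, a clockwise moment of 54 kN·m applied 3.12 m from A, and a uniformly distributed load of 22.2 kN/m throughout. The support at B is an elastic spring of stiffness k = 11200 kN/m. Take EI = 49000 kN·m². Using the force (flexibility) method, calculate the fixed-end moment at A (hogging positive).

Release the roller at B. Primary structure: cantilever fixed at A.
Primary-structure tip deflection at B by superposition:
  triangular load, peak 36 at the free end: 11w₀L⁴/(120EI) = 80566/EI
  clockwise couple 54 at a = 3.12: M₀a(2L − a)/(2EI) = 1843/EI
  UDL 22.2: wL⁴/(8EI) = 67749/EI
  δ_0 = 150159/EI
Tip deflection under a unit load at B: L³/(3EI) = 651/EI.
With EI = 49000 kN·m²: δ_0 = 3.0645 m and δ_{BB} = 0.013287 m/kN.
Compatibility — the spring shortens by R_B/k under the reaction it provides: δ_0 − R_B·δ_{BB} = R_B/k. With 1/k = 0.000089 m/kN, R_B = δ_0 / (δ_{BB} + 1/k) = 3.0645 / (0.013287 + 0.000089) = 229.1 kN.
Moment equilibrium about A: M_A = Σ(load moments about A) − R_B·L = 3663 − 229.1×12.5 = 799.6 kN·m.

M_A = 799.6 kN·m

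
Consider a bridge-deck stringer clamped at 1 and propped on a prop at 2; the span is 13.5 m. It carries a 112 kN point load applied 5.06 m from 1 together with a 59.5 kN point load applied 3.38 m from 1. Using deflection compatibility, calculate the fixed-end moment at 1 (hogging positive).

M_1 = 419.8 kN·m

Choose R_2 as the redundant. The primary structure is the cantilever fixed at 1.
Downward deflection at the released point 2 due to the loads:
  point load 112 at a = 5.06: Pa²(3L − a)/(6EI) = 16938/EI
  point load 59.5 at a = 3.38: Pa²(3L − a)/(6EI) = 4205/EI
  δ_0 = 21143/EI
Tip deflection under a unit load at 2: L³/(3EI) = 820.1/EI.
Compatibility at 2: δ_0 − R_2·δ_{22} = 0, so R_2 = 21143/820.1 = 25.78 kN.
Moment equilibrium about 1: M_1 = Σ(load moments about 1) − R_2·L = 767.8 − 25.78×13.5 = 419.8 kN·m.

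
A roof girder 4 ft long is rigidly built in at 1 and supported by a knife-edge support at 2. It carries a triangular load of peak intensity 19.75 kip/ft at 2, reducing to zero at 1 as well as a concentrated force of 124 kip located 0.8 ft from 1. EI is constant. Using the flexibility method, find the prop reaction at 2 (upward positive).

R_2 = 28.67 kip

Remove the prop at 2; the released (primary) structure is a cantilever built in at 1.
Downward deflection at the released point 2 due to the loads:
  triangular load, peak 19.75 at the free end: 11w₀L⁴/(120EI) = 463.5/EI
  point load 124 at a = 0.8: Pa²(3L − a)/(6EI) = 148.1/EI
  δ_0 = 611.6/EI
Tip deflection under a unit load at 2: L³/(3EI) = 21.33/EI.
The prop prevents deflection at 2: R_2 = δ_0/δ_{22} = 611.6/21.33 = 28.67 kip.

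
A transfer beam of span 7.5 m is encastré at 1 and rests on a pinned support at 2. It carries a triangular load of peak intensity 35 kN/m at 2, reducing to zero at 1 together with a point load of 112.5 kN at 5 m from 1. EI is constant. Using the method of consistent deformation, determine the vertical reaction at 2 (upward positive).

Take the reaction at 2 as the redundant and release it; the primary structure is a cantilever fixed at 1.
Free-end deflection of the primary structure under the applied loading (downward +):
  triangular load, peak 35 at the free end: 11w₀L⁴/(120EI) = 10151/EI
  point load 112.5 at a = 5: Pa²(3L − a)/(6EI) = 8203/EI
  δ_0 = 18354/EI
Tip deflection under a unit load at 2: L³/(3EI) = 140.6/EI.
The prop prevents deflection at 2: R_2 = δ_0/δ_{22} = 18354/140.6 = 130.5 kN.

R_2 = 130.5 kN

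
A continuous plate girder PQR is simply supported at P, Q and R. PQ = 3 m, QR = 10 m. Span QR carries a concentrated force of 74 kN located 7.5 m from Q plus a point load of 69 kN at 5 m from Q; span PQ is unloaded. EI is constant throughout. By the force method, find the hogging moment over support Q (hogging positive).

Insert a hinge at Q; M_Q is the redundant, and each span becomes simply supported.
End slopes at the hinge Q, treating each span as simply supported:
  span QR: point load 74 at a = 7.5: Pab(L + b)/(6LEI) = 289.1/EI
  span QR: point load 69 at a = 5: Pab(L + b)/(6LEI) = 431.2/EI
  relative rotation θ_0 = (0 + 720.3)/EI = 720.3/EI
A unit hogging moment at Q produces rotation L₁/(3EI) + L₂/(3EI) = 4.333/EI.
Compatibility: M_Q·(L₁+L₂)/(3EI) = θ_0, giving M_Q = 166.2 kN·m (hogging).

M_Q = 166.2 kN·m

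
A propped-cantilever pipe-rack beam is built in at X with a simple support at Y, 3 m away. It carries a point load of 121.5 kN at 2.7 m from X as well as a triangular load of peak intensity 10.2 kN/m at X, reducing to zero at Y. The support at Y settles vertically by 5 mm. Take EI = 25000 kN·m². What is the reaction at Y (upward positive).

Take the reaction at Y as the redundant and release it; the primary structure is a cantilever fixed at X.
Downward deflection at the released point Y due to the loads:
  point load 121.5 at a = 2.7: Pa²(3L − a)/(6EI) = 930/EI
  triangular load, peak 10.2 at the fixed end: w₀L⁴/(30EI) = 27.54/EI
  δ_0 = 957.6/EI
Tip deflection under a unit load at Y: L³/(3EI) = 9/EI.
With EI = 25000 kN·m²: δ_0 = 0.038302 m and δ_{YY} = 0.00036 m/kN.
Compatibility — the beam at Y must follow the support down by 0.005 m: δ_0 − R_Y·δ_{YY} = 0.005, so R_Y = (0.038302 − 0.005)/0.00036 = 92.51 kN.

R_Y = 92.51 kN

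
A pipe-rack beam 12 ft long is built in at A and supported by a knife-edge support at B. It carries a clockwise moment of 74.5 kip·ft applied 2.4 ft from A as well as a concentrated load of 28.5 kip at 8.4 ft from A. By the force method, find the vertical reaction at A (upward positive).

Release the roller at B. Primary structure: cantilever fixed at A.
Free-end deflection of the primary structure under the applied loading (downward +):
  clockwise couple 74.5 at a = 2.4: M₀a(2L − a)/(2EI) = 1931/EI
  point load 28.5 at a = 8.4: Pa²(3L − a)/(6EI) = 9250/EI
  δ_0 = 11181/EI
Tip deflection under a unit load at B: L³/(3EI) = 576/EI.
Compatibility at B: δ_0 − R_B·δ_{BB} = 0, so R_B = 11181/576 = 19.41 kip.
Vertical equilibrium: R_A = ΣP − R_B = 28.5 − 19.41 = 9.088 kip.

R_A = 9.088 kip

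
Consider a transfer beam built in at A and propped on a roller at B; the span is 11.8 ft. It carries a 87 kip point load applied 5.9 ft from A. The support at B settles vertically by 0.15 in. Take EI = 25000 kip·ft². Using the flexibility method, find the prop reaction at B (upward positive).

R_B = 26.62 kip

Take the reaction at B as the redundant and release it; the primary structure is a cantilever fixed at A.
Downward deflection at the released point B due to the loads:
  point load 87 at a = 5.9: Pa²(3L − a)/(6EI) = 14890/EI
Flexibility coefficient — unit upward force at B: δ_{BB} = L³/(3EI) = 547.7/EI.
With EI = 25000 kip·ft²: δ_0 = 0.5956 ft and δ_{BB} = 0.021907 ft/kip.
Compatibility — the beam at B must follow the support down by 0.0125 ft: δ_0 − R_B·δ_{BB} = 0.0125, so R_B = (0.5956 − 0.0125)/0.021907 = 26.62 kip.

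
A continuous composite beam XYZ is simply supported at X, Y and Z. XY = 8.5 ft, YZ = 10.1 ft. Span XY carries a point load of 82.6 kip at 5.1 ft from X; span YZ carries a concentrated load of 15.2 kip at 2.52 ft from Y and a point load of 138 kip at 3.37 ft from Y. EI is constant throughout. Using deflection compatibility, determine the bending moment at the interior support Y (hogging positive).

M_Y = 215.5 kip·ft

Take M_Y as the redundant. Released structure: two simple spans XY and YZ with a hinge at Y.
Rotations at Y on the released spans (each span's end-slope, ×1/EI):
  span XY: point load 82.6 at a = 5.1: Pab(L + a)/(6LEI) = 381.9/EI
  span YZ: point load 15.2 at a = 2.52: Pab(L + b)/(6LEI) = 84.71/EI
  span YZ: point load 138 at a = 3.37: Pab(L + b)/(6LEI) = 869.2/EI
  relative rotation θ_0 = (381.9 + 953.9)/EI = 1336/EI
A unit hogging moment at Y produces rotation L₁/(3EI) + L₂/(3EI) = 6.2/EI.
Compatibility: M_Y·(L₁+L₂)/(3EI) = θ_0, giving M_Y = 215.5 kip·ft (hogging).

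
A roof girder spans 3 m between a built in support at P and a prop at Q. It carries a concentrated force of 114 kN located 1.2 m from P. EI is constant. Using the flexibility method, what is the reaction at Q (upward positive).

Choose R_Q as the redundant. The primary structure is the cantilever fixed at P.
Deflection at Q on the released cantilever, summing each load's contribution:
  point load 114 at a = 1.2: Pa²(3L − a)/(6EI) = 213.4/EI
Tip deflection under a unit load at Q: L³/(3EI) = 9/EI.
The prop prevents deflection at Q: R_Q = δ_0/δ_{QQ} = 213.4/9 = 23.71 kN.

R_Q = 23.71 kN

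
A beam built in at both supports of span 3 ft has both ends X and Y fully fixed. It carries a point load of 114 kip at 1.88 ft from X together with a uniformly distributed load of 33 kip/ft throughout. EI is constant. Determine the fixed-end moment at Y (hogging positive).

Take the two fixed-end moments M_X, M_Y as redundants; the released structure is the simple span XY.
Simple-span end rotations at X and Y under the given loads:
  at X: point load 114 at a = 1.88: Pab(L + b)/(6LEI) = 54.94/EI
  at Y: point load 114 at a = 1.88: Pab(L + a)/(6LEI) = 65.08/EI
  at X: UDL 33: wL³/(24EI) = 37.12/EI
  at Y: UDL 33: wL³/(24EI) = 37.12/EI
  θ_X0 = 92.07/EI,  θ_Y0 = 102.2/EI
Flexibility coefficients: a unit moment at one end gives L/(3EI) there and L/(6EI) at the far end, so f₁₁ = f₂₂ = 1/EI and f₁₂ = f₂₁ = 0.5/EI.
Compatibility — zero rotation at each built-in end:
  1 M_X + 0.5 M_Y = 92.07
  0.5 M_X + 1 M_Y = 102.2
Solving the pair gives M_X = 54.62 kip·ft and M_Y = 74.89 kip·ft (hogging).

M_Y = 74.89 kip·ft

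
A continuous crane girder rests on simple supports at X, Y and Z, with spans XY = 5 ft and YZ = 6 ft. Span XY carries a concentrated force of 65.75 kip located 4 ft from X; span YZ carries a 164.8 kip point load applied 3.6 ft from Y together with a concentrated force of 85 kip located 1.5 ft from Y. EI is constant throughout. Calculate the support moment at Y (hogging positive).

M_Y = 157.8 kip·ft

Insert a hinge at Y; M_Y is the redundant, and each span becomes simply supported.
End slopes at the hinge Y, treating each span as simply supported:
  span XY: point load 65.75 at a = 4: Pab(L + a)/(6LEI) = 78.9/EI
  span YZ: point load 164.8 at a = 3.6: Pab(L + b)/(6LEI) = 332.2/EI
  span YZ: point load 85 at a = 1.5: Pab(L + b)/(6LEI) = 167.3/EI
  relative rotation θ_0 = (78.9 + 499.6)/EI = 578.5/EI
A unit hogging moment at Y produces rotation L₁/(3EI) + L₂/(3EI) = 3.667/EI.
Slope continuity at Y: θ_0 = M_Y·3.667/EI, so M_Y = 578.5/3.667 = 157.8 kip·ft (hogging).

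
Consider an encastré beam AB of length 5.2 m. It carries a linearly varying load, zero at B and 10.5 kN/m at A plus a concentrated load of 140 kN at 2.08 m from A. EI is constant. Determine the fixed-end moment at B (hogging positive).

M_B = 79.35 kN·m

Release both end moments; the primary structure is a simply-supported span AB with redundants M_A and M_B.
Simple-span end rotations at A and B under the given loads:
  at A: triangular load, peak 10.5: w₀L³/(45EI) = 32.81/EI
  at B: triangular load, peak 10.5: 7w₀L³/(360EI) = 28.71/EI
  at A: point load 140 at a = 2.08: Pab(L + b)/(6LEI) = 242.3/EI
  at B: point load 140 at a = 2.08: Pab(L + a)/(6LEI) = 212/EI
  θ_A0 = 275.1/EI,  θ_B0 = 240.7/EI
Flexibility coefficients: a unit moment at one end gives L/(3EI) there and L/(6EI) at the far end, so f₁₁ = f₂₂ = 1.733/EI and f₁₂ = f₂₁ = 0.8667/EI.
Compatibility — zero rotation at each built-in end:
  1.733 M_A + 0.8667 M_B = 275.1
  0.8667 M_A + 1.733 M_B = 240.7
Solving the pair gives M_A = 119 kN·m and M_B = 79.35 kN·m (hogging).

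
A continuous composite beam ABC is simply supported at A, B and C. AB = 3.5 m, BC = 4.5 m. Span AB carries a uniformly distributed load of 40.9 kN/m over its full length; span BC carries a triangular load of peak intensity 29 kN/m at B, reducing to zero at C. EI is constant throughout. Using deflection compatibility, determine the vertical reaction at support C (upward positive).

Release continuity at B by inserting a hinge; the redundant is the internal moment M_B. The primary structure is two simply-supported spans AB and BC.
End slopes at the hinge B, treating each span as simply supported:
  span AB: UDL 40.9: wL³/(24EI) = 73.07/EI
  span BC: triangular load, peak 29: w₀L³/(45EI) = 58.73/EI
  relative rotation θ_0 = (73.07 + 58.73)/EI = 131.8/EI
A unit hogging moment at B produces rotation L₁/(3EI) + L₂/(3EI) = 2.667/EI.
Compatibility: M_B·(L₁+L₂)/(3EI) = θ_0, giving M_B = 49.42 kN·m (hogging).
Span BC, ΣM about C: R_B^{BC}·4.5 = 195.8 + 49.42, so R_B^{BC} = 54.48 kN and R_C = 65.25 − 54.48 = 10.77 kN.

R_C = 10.77 kN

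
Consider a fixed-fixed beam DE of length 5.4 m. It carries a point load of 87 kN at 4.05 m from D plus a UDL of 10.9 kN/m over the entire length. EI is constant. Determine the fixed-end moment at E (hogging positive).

M_E = 92.55 kN·m

Release both end moments; the primary structure is a simply-supported span DE with redundants M_D and M_E.
On the primary (simply-supported) span, the end slopes from the loading are:
  at D: point load 87 at a = 4.05: Pab(L + b)/(6LEI) = 99.1/EI
  at E: point load 87 at a = 4.05: Pab(L + a)/(6LEI) = 138.7/EI
  at D: UDL 10.9: wL³/(24EI) = 71.51/EI
  at E: UDL 10.9: wL³/(24EI) = 71.51/EI
  θ_D0 = 170.6/EI,  θ_E0 = 210.3/EI
Flexibility coefficients: a unit moment at one end gives L/(3EI) there and L/(6EI) at the far end, so f₁₁ = f₂₂ = 1.8/EI and f₁₂ = f₂₁ = 0.9/EI.
Compatibility — zero rotation at each built-in end:
  1.8 M_D + 0.9 M_E = 170.6
  0.9 M_D + 1.8 M_E = 210.3
Solving the pair gives M_D = 48.51 kN·m and M_E = 92.55 kN·m (hogging).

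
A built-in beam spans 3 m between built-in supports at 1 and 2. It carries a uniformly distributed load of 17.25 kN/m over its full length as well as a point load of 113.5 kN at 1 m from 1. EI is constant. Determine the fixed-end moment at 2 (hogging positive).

M_2 = 38.16 kN·m

Take the two fixed-end moments M_1, M_2 as redundants; the released structure is the simple span 12.
Simple-span end rotations at 1 and 2 under the given loads:
  at 1: UDL 17.25: wL³/(24EI) = 19.41/EI
  at 2: UDL 17.25: wL³/(24EI) = 19.41/EI
  at 1: point load 113.5 at a = 1: Pab(L + b)/(6LEI) = 63.06/EI
  at 2: point load 113.5 at a = 1: Pab(L + a)/(6LEI) = 50.44/EI
  θ_10 = 82.46/EI,  θ_20 = 69.85/EI
Flexibility coefficients: a unit moment at one end gives L/(3EI) there and L/(6EI) at the far end, so f₁₁ = f₂₂ = 1/EI and f₁₂ = f₂₁ = 0.5/EI.
Compatibility — zero rotation at each built-in end:
  1 M_1 + 0.5 M_2 = 82.46
  0.5 M_1 + 1 M_2 = 69.85
Solving the pair gives M_1 = 63.38 kN·m and M_2 = 38.16 kN·m (hogging).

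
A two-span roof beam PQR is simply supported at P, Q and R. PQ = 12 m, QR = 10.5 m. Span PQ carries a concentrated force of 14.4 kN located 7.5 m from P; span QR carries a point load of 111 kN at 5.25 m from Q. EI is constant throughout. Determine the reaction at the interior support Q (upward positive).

Release continuity at Q by inserting a hinge; the redundant is the internal moment M_Q. The primary structure is two simply-supported spans PQ and QR.
End slopes at the hinge Q, treating each span as simply supported:
  span PQ: point load 14.4 at a = 7.5: Pab(L + a)/(6LEI) = 131.6/EI
  span QR: point load 111 at a = 5.25: Pab(L + b)/(6LEI) = 764.9/EI
  relative rotation θ_0 = (131.6 + 764.9)/EI = 896.5/EI
A unit hogging moment at Q produces rotation L₁/(3EI) + L₂/(3EI) = 7.5/EI.
Compatibility: M_Q·(L₁+L₂)/(3EI) = θ_0, giving M_Q = 119.5 kN·m (hogging).
Span PQ, ΣM about P with M_Q applied at Q: R_Q^{PQ}·12 = 108 + 119.5, so R_Q^{PQ} = 18.96 kN and R_P = 14.4 − 18.96 = -4.561 kN.
Span QR, ΣM about R: R_Q^{QR}·10.5 = 582.8 + 119.5, so R_Q^{QR} = 66.88 kN and R_R = 111 − 66.88 = 44.12 kN.
R_Q = 18.96 + 66.88 = 85.84 kN.

R_Q = 85.84 kN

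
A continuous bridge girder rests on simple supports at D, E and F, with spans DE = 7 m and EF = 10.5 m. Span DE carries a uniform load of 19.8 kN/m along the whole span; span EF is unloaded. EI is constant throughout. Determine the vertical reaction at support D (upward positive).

R_D = 62.37 kN

Release continuity at E by inserting a hinge; the redundant is the internal moment M_E. The primary structure is two simply-supported spans DE and EF.
End slopes at the hinge E, treating each span as simply supported:
  span DE: UDL 19.8: wL³/(24EI) = 283/EI
  relative rotation θ_0 = (283 + 0)/EI = 283/EI
A unit hogging moment at E produces rotation L₁/(3EI) + L₂/(3EI) = 5.833/EI.
Slope continuity at E: θ_0 = M_E·5.833/EI, so M_E = 283/5.833 = 48.51 kN·m (hogging).
Span DE, ΣM about D with M_E applied at E: R_E^{DE}·7 = 485.1 + 48.51, so R_E^{DE} = 76.23 kN and R_D = 138.6 − 76.23 = 62.37 kN.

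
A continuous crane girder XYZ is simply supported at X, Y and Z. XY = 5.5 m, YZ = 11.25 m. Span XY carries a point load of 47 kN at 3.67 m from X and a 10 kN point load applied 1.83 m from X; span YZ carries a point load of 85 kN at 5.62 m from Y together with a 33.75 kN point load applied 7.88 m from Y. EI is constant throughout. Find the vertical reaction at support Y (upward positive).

Release continuity at Y by inserting a hinge; the redundant is the internal moment M_Y. The primary structure is two simply-supported spans XY and YZ.
Discontinuity in slope at Y on the released structure — sum the simple-span end rotations:
  span XY: point load 47 at a = 3.67: Pab(L + a)/(6LEI) = 87.71/EI
  span XY: point load 10 at a = 1.83: Pab(L + a)/(6LEI) = 14.92/EI
  span YZ: point load 85 at a = 5.62: Pab(L + b)/(6LEI) = 672.6/EI
  span YZ: point load 33.75 at a = 7.88: Pab(L + b)/(6LEI) = 194.1/EI
  relative rotation θ_0 = (102.6 + 866.7)/EI = 969.3/EI
A unit hogging moment at Y produces rotation L₁/(3EI) + L₂/(3EI) = 5.583/EI.
Slope continuity at Y: θ_0 = M_Y·5.583/EI, so M_Y = 969.3/5.583 = 173.6 kN·m (hogging).
Span XY, ΣM about X with M_Y applied at Y: R_Y^{XY}·5.5 = 190.8 + 173.6, so R_Y^{XY} = 66.25 kN and R_X = 57 − 66.25 = -9.254 kN.
Span YZ, ΣM about Z: R_Y^{YZ}·11.25 = 592.3 + 173.6, so R_Y^{YZ} = 68.08 kN and R_Z = 118.8 − 68.08 = 50.67 kN.
R_Y = 66.25 + 68.08 = 134.3 kN.

R_Y = 134.3 kN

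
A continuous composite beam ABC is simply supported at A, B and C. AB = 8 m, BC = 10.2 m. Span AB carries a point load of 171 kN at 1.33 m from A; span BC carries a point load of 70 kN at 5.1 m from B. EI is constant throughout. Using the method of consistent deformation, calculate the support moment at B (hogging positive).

M_B = 123.6 kN·m

Take M_B as the redundant. Released structure: two simple spans AB and BC with a hinge at B.
End slopes at the hinge B, treating each span as simply supported:
  span AB: point load 171 at a = 1.33: Pab(L + a)/(6LEI) = 294.9/EI
  span BC: point load 70 at a = 5.1: Pab(L + b)/(6LEI) = 455.2/EI
  relative rotation θ_0 = (294.9 + 455.2)/EI = 750/EI
A unit hogging moment at B produces rotation L₁/(3EI) + L₂/(3EI) = 6.067/EI.
Compatibility: M_B·(L₁+L₂)/(3EI) = θ_0, giving M_B = 123.6 kN·m (hogging).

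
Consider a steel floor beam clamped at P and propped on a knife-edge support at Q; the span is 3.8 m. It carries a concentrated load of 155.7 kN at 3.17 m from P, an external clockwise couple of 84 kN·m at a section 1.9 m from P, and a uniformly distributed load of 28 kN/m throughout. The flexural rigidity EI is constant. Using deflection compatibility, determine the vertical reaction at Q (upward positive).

Take the reaction at Q as the redundant and release it; the primary structure is a cantilever fixed at P.
Free-end deflection of the primary structure under the applied loading (downward +):
  point load 155.7 at a = 3.17: Pa²(3L − a)/(6EI) = 2146/EI
  clockwise couple 84 at a = 1.9: M₀a(2L − a)/(2EI) = 454.9/EI
  UDL 28: wL⁴/(8EI) = 729.8/EI
  δ_0 = 3331/EI
Flexibility coefficient — unit upward force at Q: δ_{QQ} = L³/(3EI) = 18.29/EI.
Compatibility at Q: δ_0 − R_Q·δ_{QQ} = 0, so R_Q = 3331/18.29 = 182.1 kN.

R_Q = 182.1 kN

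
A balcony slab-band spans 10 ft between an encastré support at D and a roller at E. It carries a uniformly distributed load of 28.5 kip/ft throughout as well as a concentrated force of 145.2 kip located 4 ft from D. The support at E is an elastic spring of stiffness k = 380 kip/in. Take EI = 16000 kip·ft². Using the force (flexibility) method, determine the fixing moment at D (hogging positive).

Choose R_E as the redundant. The primary structure is the cantilever fixed at D.
Primary-structure tip deflection at E by superposition:
  UDL 28.5: wL⁴/(8EI) = 35625/EI
  point load 145.2 at a = 4: Pa²(3L − a)/(6EI) = 10067/EI
  δ_0 = 45692/EI
Tip deflection under a unit load at E: L³/(3EI) = 333.3/EI.
With EI = 16000 kip·ft²: δ_0 = 2.8558 ft and δ_{EE} = 0.020833 ft/kip.
Compatibility — the spring shortens by R_E/k under the reaction it provides: δ_0 − R_E·δ_{EE} = R_E/k. With 1/k = 1/(380×12) ft/kip = 0.000219 ft/kip, R_E = δ_0 / (δ_{EE} + 1/k) = 2.8558 / (0.020833 + 0.000219) = 135.6 kip.
Moment equilibrium about D: M_D = Σ(load moments about D) − R_E·L = 2006 − 135.6×10 = 649.3 kip·ft.

M_D = 649.3 kip·ft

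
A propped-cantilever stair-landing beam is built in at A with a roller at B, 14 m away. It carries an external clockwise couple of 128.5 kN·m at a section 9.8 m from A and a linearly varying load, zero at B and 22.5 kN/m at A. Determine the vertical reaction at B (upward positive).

R_B = 44.03 kN

Remove the prop at B; the released (primary) structure is a cantilever built in at A.
Free-end deflection of the primary structure under the applied loading (downward +):
  clockwise couple 128.5 at a = 9.8: M₀a(2L − a)/(2EI) = 11460/EI
  triangular load, peak 22.5 at the fixed end: w₀L⁴/(30EI) = 28812/EI
  δ_0 = 40272/EI
Tip deflection under a unit load at B: L³/(3EI) = 914.7/EI.
The prop prevents deflection at B: R_B = δ_0/δ_{BB} = 40272/914.7 = 44.03 kN.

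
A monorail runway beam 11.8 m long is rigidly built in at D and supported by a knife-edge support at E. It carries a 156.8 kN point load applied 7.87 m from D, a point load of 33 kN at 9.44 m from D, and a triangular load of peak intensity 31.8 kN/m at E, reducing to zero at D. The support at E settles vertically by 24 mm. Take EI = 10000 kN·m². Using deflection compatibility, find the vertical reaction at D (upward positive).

R_D = 170.1 kN

Release the roller at E. Primary structure: cantilever fixed at D.
Free-end deflection of the primary structure under the applied loading (downward +):
  point load 156.8 at a = 7.87: Pa²(3L − a)/(6EI) = 44561/EI
  point load 33 at a = 9.44: Pa²(3L − a)/(6EI) = 12724/EI
  triangular load, peak 31.8 at the free end: 11w₀L⁴/(120EI) = 56515/EI
  δ_0 = 113800/EI
Tip deflection under a unit load at E: L³/(3EI) = 547.7/EI.
With EI = 10000 kN·m²: δ_0 = 11.38 m and δ_{EE} = 0.054768 m/kN.
Compatibility — the beam at E must follow the support down by 0.024 m: δ_0 − R_E·δ_{EE} = 0.024, so R_E = (11.38 − 0.024)/0.054768 = 207.3 kN.
Vertical equilibrium: R_D = ΣP − R_E = 377.4 − 207.3 = 170.1 kN.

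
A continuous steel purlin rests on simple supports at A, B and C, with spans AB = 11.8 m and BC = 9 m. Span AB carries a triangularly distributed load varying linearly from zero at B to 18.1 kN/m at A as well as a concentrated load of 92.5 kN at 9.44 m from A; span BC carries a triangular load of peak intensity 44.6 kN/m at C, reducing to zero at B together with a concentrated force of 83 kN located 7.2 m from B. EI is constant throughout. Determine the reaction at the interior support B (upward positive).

Insert a hinge at B; M_B is the redundant, and each span becomes simply supported.
Discontinuity in slope at B on the released structure — sum the simple-span end rotations:
  span AB: triangular load, peak 18.1: 7w₀L³/(360EI) = 578.3/EI
  span AB: point load 92.5 at a = 9.44: Pab(L + a)/(6LEI) = 618.2/EI
  span BC: triangular load, peak 44.6: 7w₀L³/(360EI) = 632.2/EI
  span BC: point load 83 at a = 7.2: Pab(L + b)/(6LEI) = 215.1/EI
  relative rotation θ_0 = (1196 + 847.3)/EI = 2044/EI
A unit hogging moment at B produces rotation L₁/(3EI) + L₂/(3EI) = 6.933/EI.
Compatibility: M_B·(L₁+L₂)/(3EI) = θ_0, giving M_B = 294.8 kN·m (hogging).
Span AB, ΣM about A with M_B applied at B: R_B^{AB}·11.8 = 1293 + 294.8, so R_B^{AB} = 134.6 kN and R_A = 199.3 − 134.6 = 64.71 kN.
Span BC, ΣM about C: R_B^{BC}·9 = 751.5 + 294.8, so R_B^{BC} = 116.3 kN and R_C = 283.7 − 116.3 = 167.4 kN.
R_B = 134.6 + 116.3 = 250.8 kN.

R_B = 250.8 kN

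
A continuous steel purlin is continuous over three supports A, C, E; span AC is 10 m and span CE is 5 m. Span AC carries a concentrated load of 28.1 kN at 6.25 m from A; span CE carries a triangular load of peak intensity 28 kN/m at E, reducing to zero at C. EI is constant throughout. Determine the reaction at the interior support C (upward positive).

R_C = 55.68 kN

Release continuity at C by inserting a hinge; the redundant is the internal moment M_C. The primary structure is two simply-supported spans AC and CE.
Discontinuity in slope at C on the released structure — sum the simple-span end rotations:
  span AC: point load 28.1 at a = 6.25: Pab(L + a)/(6LEI) = 178.4/EI
  span CE: triangular load, peak 28: 7w₀L³/(360EI) = 68.06/EI
  relative rotation θ_0 = (178.4 + 68.06)/EI = 246.4/EI
A unit hogging moment at C produces rotation L₁/(3EI) + L₂/(3EI) = 5/EI.
Slope continuity at C: θ_0 = M_C·5/EI, so M_C = 246.4/5 = 49.28 kN·m (hogging).
Span AC, ΣM about A with M_C applied at C: R_C^{AC}·10 = 175.6 + 49.28, so R_C^{AC} = 22.49 kN and R_A = 28.1 − 22.49 = 5.609 kN.
Span CE, ΣM about E: R_C^{CE}·5 = 116.7 + 49.28, so R_C^{CE} = 33.19 kN and R_E = 70 − 33.19 = 36.81 kN.
R_C = 22.49 + 33.19 = 55.68 kN.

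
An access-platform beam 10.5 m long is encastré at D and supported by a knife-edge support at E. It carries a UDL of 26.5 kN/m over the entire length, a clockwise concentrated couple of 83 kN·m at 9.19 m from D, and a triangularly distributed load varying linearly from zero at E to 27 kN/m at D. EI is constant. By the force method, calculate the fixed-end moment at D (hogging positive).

M_D = 524.1 kN·m

Release the roller at E. Primary structure: cantilever fixed at D.
Primary-structure tip deflection at E by superposition:
  UDL 26.5: wL⁴/(8EI) = 40264/EI
  clockwise couple 83 at a = 9.19: M₀a(2L − a)/(2EI) = 4504/EI
  triangular load, peak 27 at the fixed end: w₀L⁴/(30EI) = 10940/EI
  δ_0 = 55707/EI
Flexibility coefficient — unit upward force at E: δ_{EE} = L³/(3EI) = 385.9/EI.
The prop prevents deflection at E: R_E = δ_0/δ_{EE} = 55707/385.9 = 144.4 kN.
Moment equilibrium about D: M_D = Σ(load moments about D) − R_E·L = 2040 − 144.4×10.5 = 524.1 kN·m.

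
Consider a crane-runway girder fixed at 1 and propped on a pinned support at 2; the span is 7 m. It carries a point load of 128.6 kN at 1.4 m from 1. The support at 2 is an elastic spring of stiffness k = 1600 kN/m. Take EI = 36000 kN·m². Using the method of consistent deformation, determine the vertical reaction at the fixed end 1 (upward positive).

R_1 = 122.6 kN

Choose R_2 as the redundant. The primary structure is the cantilever fixed at 1.
Primary-structure tip deflection at 2 by superposition:
  point load 128.6 at a = 1.4: Pa²(3L − a)/(6EI) = 823.4/EI
Flexibility coefficient — unit upward force at 2: δ_{22} = L³/(3EI) = 114.3/EI.
With EI = 36000 kN·m²: δ_0 = 0.022872 m and δ_{22} = 0.003176 m/kN.
Compatibility — the spring shortens by R_2/k under the reaction it provides: δ_0 − R_2·δ_{22} = R_2/k. With 1/k = 0.000625 m/kN, R_2 = δ_0 / (δ_{22} + 1/k) = 0.022872 / (0.003176 + 0.000625) = 6.017 kN.
Vertical equilibrium: R_1 = ΣP − R_2 = 128.6 − 6.017 = 122.6 kN.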